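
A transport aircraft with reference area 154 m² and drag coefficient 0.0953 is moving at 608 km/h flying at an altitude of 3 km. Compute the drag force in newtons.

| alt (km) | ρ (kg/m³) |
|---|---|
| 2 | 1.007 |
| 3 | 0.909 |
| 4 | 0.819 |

At 3 km, from the table: ρ = 0.909 kg/m³.
Convert speed: v = 608 km/h ÷ 3.6 = 168.9 m/s.
D = ½ρv²S·CD = ½ × 0.909 × 168.9² × 154 × 0.0953 = 1.9×10^5 N ≈ 190 kN

D = 1.9×10^5 N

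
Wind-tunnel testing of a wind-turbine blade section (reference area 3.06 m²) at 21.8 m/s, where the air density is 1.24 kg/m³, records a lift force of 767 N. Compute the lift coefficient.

From L = ½ρv²S·CL, rearranging gives CL = 2L/(ρv²S).
CL = 2 × 767 / (1.24 × 21.8² × 3.06) = 0.851

CL = 0.851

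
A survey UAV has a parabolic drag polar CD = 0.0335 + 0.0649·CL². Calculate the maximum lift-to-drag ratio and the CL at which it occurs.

(L/D)max = 10.7, at CL = 0.718

For CD = CD0 + K·CL², (L/D)max occurs at CL* = √(CD0/K) and equals 1/(2√(K·CD0)).
(L/D)max = 1/(2√(0.0649 × 0.0335)) = 1/(2 × 0.04663) = 10.7
CL* = √(0.0335/0.0649) = 0.718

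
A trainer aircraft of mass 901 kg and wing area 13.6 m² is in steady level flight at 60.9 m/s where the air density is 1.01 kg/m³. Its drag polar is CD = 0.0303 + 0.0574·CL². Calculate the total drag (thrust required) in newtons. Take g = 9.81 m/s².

Weight W = mg = 901 × 9.81 = 8838.8 N; in level flight L = W.
Dynamic pressure q = 0.5 × 1.01 × 60.9² = 1873 Pa.
Required CL = L/(qS) = 8838.8/(1873·13.6) = 0.347.
CD = 0.0303 + 0.0574 × 0.347² = 0.03721.
D = q·S·CD = 1873 × 13.6 × 0.03721 = 947.9 N

D = 948 N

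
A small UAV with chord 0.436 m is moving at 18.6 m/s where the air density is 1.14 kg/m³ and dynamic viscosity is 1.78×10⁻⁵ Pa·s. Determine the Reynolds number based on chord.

Re = ρ·v·c/μ = 1.14 × 18.6 × 0.436 / (1.78×10⁻⁵) = 5.19×10^5

Re = 5.19×10^5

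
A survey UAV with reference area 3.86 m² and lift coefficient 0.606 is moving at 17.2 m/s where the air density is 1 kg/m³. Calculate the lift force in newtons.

L = 346 N

L = ½ρv²S·CL = ½ × 1 × 17.2² × 3.86 × 0.606 = 346 N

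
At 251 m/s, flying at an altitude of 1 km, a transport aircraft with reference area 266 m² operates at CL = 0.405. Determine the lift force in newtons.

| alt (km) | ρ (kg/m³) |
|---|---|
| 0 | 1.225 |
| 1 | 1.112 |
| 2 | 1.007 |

At 1 km, from the table: ρ = 1.112 kg/m³.
L = ½ρv²S·CL = ½ × 1.112 × 251² × 266 × 0.405 = 3.77×10^6 N ≈ 3770 kN

L = 3.77×10^6 N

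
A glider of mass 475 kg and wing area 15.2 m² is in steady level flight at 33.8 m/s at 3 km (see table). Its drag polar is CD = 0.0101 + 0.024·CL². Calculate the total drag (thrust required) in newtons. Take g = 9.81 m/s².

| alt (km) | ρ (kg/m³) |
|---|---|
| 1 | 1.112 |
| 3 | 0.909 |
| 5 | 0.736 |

D = 146 N

At 3 km, from the table: ρ = 0.909 kg/m³.
Level flight ⇒ L = W = m·g = 475 × 9.81 = 4659.8 N.
Dynamic pressure q = 0.5 × 0.909 × 33.8² = 519.2 Pa.
CL = 2W/(ρv²S) = 2×4659.8/(0.909×33.8²×15.2) = 0.5904.
CD = 0.0101 + 0.024 × 0.5904² = 0.01847.
D = q·S·CD = 519.2 × 15.2 × 0.01847 = 145.7 N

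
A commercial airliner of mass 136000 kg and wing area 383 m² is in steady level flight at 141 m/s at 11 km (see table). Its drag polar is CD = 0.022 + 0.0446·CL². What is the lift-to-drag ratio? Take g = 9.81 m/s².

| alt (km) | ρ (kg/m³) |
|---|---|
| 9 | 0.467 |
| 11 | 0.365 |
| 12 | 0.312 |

At 11 km, from the table: ρ = 0.365 kg/m³.
Weight W = mg = 136000 × 9.81 = 1.3342×10^6 N; in level flight L = W.
q = ½ρv² = ½ × 0.365 × 141² = 3628 Pa.
CL = 2W/(ρv²S) = 2×1.3342×10^6/(0.365×141²×383) = 0.9601.
CD = 0.022 + 0.0446 × 0.9601² = 0.06311.
L/D = CL/CD = 0.9601 / 0.06311 = 15.2

L/D = 15.2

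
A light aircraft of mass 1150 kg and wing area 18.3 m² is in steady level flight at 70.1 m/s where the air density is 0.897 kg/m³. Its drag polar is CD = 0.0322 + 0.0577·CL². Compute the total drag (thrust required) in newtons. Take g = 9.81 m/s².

D = 1480 N

In steady level flight, lift balances weight: W = mg = 1150 × 9.81 = 11282 N.
q = ½ρv² = ½ × 0.897 × 70.1² = 2204 Pa.
CL = 2W/(ρv²S) = 2×11282/(0.897×70.1²×18.3) = 0.2797.
CD = 0.0322 + 0.0577 × 0.2797² = 0.03671.
D = q·S·CD = 2204 × 18.3 × 0.03671 = 1481 N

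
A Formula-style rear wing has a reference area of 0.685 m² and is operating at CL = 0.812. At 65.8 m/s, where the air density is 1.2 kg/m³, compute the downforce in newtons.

Dynamic pressure q = ½ρv² = ½ × 1.2 × 65.8² = 2598 Pa.
L = q·S·CL = 2598 × 0.685 × 0.812 = 1440 N

L = 1440 N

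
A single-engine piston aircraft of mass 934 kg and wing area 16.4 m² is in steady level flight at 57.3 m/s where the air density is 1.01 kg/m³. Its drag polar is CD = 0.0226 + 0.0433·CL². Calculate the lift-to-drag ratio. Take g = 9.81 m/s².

L/D = 12.2

Level flight ⇒ L = W = m·g = 934 × 9.81 = 9162.5 N.
q = ½ρv² = ½ × 1.01 × 57.3² = 1658 Pa.
CL = W/(q·S) = 9162.5 / (1658 × 16.4) = 0.337.
CD = 0.0226 + 0.0433 × 0.337² = 0.02752.
L/D = CL/CD = 0.337 / 0.02752 = 12.2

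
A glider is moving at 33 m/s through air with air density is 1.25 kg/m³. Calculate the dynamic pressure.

q = 681 Pa

q = ½ρv² = ½ × 1.25 × 33² = 681 Pa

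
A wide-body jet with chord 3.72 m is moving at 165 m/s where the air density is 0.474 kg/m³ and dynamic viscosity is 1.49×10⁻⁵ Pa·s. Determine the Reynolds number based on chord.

Re = 1.95×10^7

Re = ρ·v·c/μ = 0.474 × 165 × 3.72 / (1.49×10⁻⁵) = 1.95×10^7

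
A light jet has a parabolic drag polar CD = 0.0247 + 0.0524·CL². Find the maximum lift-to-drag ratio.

For CD = CD0 + K·CL², (L/D)max occurs at CL* = √(CD0/K) and equals 1/(2√(K·CD0)).
(L/D)max = 1/(2√(0.0524 × 0.0247)) = 1/(2 × 0.03598) = 13.9

(L/D)max = 13.9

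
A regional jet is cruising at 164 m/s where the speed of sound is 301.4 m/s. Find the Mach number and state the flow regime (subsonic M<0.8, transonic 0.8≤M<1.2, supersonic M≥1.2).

M = v/a = 164 / 301.4 = 0.544
M = 0.544 → subsonic.

M = 0.544 (subsonic)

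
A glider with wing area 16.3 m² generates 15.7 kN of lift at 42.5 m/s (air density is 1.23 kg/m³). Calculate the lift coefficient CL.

From L = ½ρv²S·CL, rearranging gives CL = 2L/(ρv²S).
CL = 2 × 15700 / (1.23 × 42.5² × 16.3) = 0.867

CL = 0.867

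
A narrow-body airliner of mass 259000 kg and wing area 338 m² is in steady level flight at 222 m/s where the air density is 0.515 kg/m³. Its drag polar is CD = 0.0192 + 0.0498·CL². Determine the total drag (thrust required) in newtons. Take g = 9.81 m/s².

In steady level flight, lift balances weight: W = mg = 259000 × 9.81 = 2.5408×10^6 N.
q = ½ρv² = ½ × 0.515 × 222² = 12690 Pa.
CL = 2W/(ρv²S) = 2×2.5408×10^6/(0.515×222²×338) = 0.5923.
CD = 0.0192 + 0.0498 × 0.5923² = 0.03667.
D = q·S·CD = 12690 × 338 × 0.03667 = 1.573×10^5 N

D = 1.57×10^5 N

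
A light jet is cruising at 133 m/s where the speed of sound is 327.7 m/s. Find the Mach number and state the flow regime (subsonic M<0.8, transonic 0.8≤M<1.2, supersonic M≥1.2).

M = 0.406 (subsonic)

M = v/a = 133 / 327.7 = 0.406
M = 0.406 → subsonic.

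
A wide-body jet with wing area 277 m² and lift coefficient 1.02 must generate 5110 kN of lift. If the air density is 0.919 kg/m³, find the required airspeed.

v = 198 m/s

L = ½ρv²S·CL ⇒ v = √(2L/(ρ·S·CL))
v = √(2 × 5.11×10^6 / (0.919 × 277 × 1.02)) = √39360 = 198 m/s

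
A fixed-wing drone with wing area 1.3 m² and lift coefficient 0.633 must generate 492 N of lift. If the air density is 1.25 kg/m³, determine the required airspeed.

v = 30.9 m/s

L = ½ρv²S·CL ⇒ v = √(2L/(ρ·S·CL))
v = √(2 × 492 / (1.25 × 1.3 × 0.633)) = √956.6 = 30.9 m/s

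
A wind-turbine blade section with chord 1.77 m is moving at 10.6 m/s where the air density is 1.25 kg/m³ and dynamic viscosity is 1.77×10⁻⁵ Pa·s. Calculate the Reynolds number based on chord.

Re = 1.32×10^6

Re = ρ·v·c/μ = 1.25 × 10.6 × 1.77 / (1.77×10⁻⁵) = 1.32×10^6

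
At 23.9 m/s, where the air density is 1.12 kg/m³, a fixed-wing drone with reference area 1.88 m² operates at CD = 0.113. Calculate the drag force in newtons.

Dynamic pressure q = ½ρv² = ½ × 1.12 × 23.9² = 319.9 Pa.
D = q·S·CD = 319.9 × 1.88 × 0.113 = 68 N

D = 68 N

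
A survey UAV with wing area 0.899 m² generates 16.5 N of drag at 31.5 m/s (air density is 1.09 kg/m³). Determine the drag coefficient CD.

CD = 0.0339

From D = ½ρv²S·CD, rearranging gives CD = 2D/(ρv²S).
CD = 2 × 16.5 / (1.09 × 31.5² × 0.899) = 0.0339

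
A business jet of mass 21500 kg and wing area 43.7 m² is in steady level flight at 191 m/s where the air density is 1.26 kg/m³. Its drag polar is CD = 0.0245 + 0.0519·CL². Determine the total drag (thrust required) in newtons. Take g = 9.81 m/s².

D = 26900 N

In steady level flight, lift balances weight: W = mg = 21500 × 9.81 = 2.1092×10^5 N.
Dynamic pressure q = 0.5 × 1.26 × 191² = 22980 Pa.
Required CL = L/(qS) = 2.1092×10^5/(22980·43.7) = 0.21.
CD = 0.0245 + 0.0519 × 0.21² = 0.02679.
D = q·S·CD = 22980 × 43.7 × 0.02679 = 26910 N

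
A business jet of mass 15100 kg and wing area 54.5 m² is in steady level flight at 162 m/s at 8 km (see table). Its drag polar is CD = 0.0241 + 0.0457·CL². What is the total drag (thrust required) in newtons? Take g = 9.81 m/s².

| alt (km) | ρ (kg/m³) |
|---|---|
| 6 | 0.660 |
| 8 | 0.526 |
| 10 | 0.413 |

D = 11700 N

At 8 km, from the table: ρ = 0.526 kg/m³.
Weight W = mg = 15100 × 9.81 = 1.4813×10^5 N; in level flight L = W.
q = ½ρv² = ½ × 0.526 × 162² = 6902 Pa.
CL = W/(q·S) = 1.4813×10^5 / (6902 × 54.5) = 0.3938.
CD = 0.0241 + 0.0457 × 0.3938² = 0.03119.
D = q·S·CD = 6902 × 54.5 × 0.03119 = 11730 N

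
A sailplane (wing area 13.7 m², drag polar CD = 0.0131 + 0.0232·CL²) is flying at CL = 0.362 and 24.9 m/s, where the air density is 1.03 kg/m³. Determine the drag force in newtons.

CD = 0.0131 + 0.0232 × 0.362² = 0.01614
D = ½ρv²S·CD = ½ × 1.03 × 24.9² × 13.7 × 0.01614 = 70.6 N

D = 70.6 N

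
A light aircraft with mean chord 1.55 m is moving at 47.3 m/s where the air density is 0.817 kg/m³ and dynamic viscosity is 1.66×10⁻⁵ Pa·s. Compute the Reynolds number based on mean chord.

Re = 3.61×10^6

Re = ρ·v·c/μ = 0.817 × 47.3 × 1.55 / (1.66×10⁻⁵) = 3.61×10^6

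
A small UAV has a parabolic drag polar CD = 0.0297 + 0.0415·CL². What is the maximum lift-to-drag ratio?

For CD = CD0 + K·CL², (L/D)max occurs at CL* = √(CD0/K) and equals 1/(2√(K·CD0)).
(L/D)max = 1/(2√(0.0415 × 0.0297)) = 1/(2 × 0.03511) = 14.2

(L/D)max = 14.2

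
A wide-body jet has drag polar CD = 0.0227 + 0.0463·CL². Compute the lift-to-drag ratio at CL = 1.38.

CD = 0.0227 + 0.0463 × 1.38² = 0.1109
L/D = CL/CD = 1.38 / 0.1109 = 12.4

L/D = 12.4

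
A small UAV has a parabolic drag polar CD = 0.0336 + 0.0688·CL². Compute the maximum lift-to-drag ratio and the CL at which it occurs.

(L/D)max = 10.4, at CL = 0.699

For CD = CD0 + K·CL², (L/D)max occurs at CL* = √(CD0/K) and equals 1/(2√(K·CD0)).
(L/D)max = 1/(2√(0.0688 × 0.0336)) = 1/(2 × 0.04808) = 10.4
CL* = √(0.0336/0.0688) = 0.699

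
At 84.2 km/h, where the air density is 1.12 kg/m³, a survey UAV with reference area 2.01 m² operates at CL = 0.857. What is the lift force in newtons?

Convert speed: v = 84.2 km/h ÷ 3.6 = 23.39 m/s.
Dynamic pressure q = ½ρv² = ½ × 1.12 × 23.39² = 306.3 Pa.
L = q·S·CL = 306.3 × 2.01 × 0.857 = 528 N

L = 528 N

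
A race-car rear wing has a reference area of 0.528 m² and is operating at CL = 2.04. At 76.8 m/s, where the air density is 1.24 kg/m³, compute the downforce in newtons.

L = ½ρv²S·CL = ½ × 1.24 × 76.8² × 0.528 × 2.04 = 3940 N

L = 3940 N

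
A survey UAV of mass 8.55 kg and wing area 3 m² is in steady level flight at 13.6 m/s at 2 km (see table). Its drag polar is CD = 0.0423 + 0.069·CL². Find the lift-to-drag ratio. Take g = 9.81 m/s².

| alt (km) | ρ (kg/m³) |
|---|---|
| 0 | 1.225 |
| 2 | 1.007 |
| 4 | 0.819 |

L/D = 6.19

At 2 km, from the table: ρ = 1.007 kg/m³.
Level flight ⇒ L = W = m·g = 8.55 × 9.81 = 83.876 N.
q = ½ρv² = ½ × 1.007 × 13.6² = 93.13 Pa.
CL = W/(q·S) = 83.876 / (93.13 × 3) = 0.3002.
CD = 0.0423 + 0.069 × 0.3002² = 0.04852.
L/D = CL/CD = 0.3002 / 0.04852 = 6.19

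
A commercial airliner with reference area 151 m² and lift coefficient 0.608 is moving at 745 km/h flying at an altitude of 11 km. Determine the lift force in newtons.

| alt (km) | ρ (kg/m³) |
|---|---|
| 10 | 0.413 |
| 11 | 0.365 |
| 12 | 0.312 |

At 11 km, from the table: ρ = 0.365 kg/m³.
Convert speed: v = 745 km/h ÷ 3.6 = 206.9 m/s.
Dynamic pressure q = ½ρv² = ½ × 0.365 × 206.9² = 7816 Pa.
L = q·S·CL = 7816 × 151 × 0.608 = 7.18×10^5 N ≈ 718 kN

L = 7.18×10^5 N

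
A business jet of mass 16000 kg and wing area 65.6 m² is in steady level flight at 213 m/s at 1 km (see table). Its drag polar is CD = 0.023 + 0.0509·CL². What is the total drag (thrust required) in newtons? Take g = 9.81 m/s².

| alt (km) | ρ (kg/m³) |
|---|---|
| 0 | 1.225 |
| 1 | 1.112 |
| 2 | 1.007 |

D = 38800 N

At 1 km, from the table: ρ = 1.112 kg/m³.
In steady level flight, lift balances weight: W = mg = 16000 × 9.81 = 1.5696×10^5 N.
Dynamic pressure q = 0.5 × 1.112 × 213² = 25230 Pa.
CL = W/(q·S) = 1.5696×10^5 / (25230 × 65.6) = 0.09485.
CD = 0.023 + 0.0509 × 0.09485² = 0.02346.
D = q·S·CD = 25230 × 65.6 × 0.02346 = 38820 N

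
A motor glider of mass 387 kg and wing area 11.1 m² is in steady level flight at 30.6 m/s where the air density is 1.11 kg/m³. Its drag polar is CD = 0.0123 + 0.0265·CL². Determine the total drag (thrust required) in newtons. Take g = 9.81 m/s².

D = 137 N

Weight W = mg = 387 × 9.81 = 3796.5 N; in level flight L = W.
Dynamic pressure q = 0.5 × 1.11 × 30.6² = 519.7 Pa.
Required CL = L/(qS) = 3796.5/(519.7·11.1) = 0.6581.
CD = 0.0123 + 0.0265 × 0.6581² = 0.02378.
D = q·S·CD = 519.7 × 11.1 × 0.02378 = 137.2 N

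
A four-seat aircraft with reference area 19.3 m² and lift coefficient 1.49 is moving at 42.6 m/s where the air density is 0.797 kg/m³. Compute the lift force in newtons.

L = 20800 N

Dynamic pressure q = ½ρv² = ½ × 0.797 × 42.6² = 723.2 Pa.
L = q·S·CL = 723.2 × 19.3 × 1.49 = 20800 N ≈ 20.8 kN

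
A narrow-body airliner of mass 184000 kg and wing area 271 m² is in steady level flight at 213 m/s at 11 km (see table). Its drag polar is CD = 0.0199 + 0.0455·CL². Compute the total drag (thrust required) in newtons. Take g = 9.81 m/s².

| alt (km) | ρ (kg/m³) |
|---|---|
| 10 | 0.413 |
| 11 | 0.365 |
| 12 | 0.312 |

D = 1.11×10^5 N

At 11 km, from the table: ρ = 0.365 kg/m³.
Level flight ⇒ L = W = m·g = 184000 × 9.81 = 1.805×10^6 N.
Dynamic pressure q = 0.5 × 0.365 × 213² = 8280 Pa.
Required CL = L/(qS) = 1.805×10^6/(8280·271) = 0.8044.
CD = 0.0199 + 0.0455 × 0.8044² = 0.04934.
D = q·S·CD = 8280 × 271 × 0.04934 = 1.107×10^5 N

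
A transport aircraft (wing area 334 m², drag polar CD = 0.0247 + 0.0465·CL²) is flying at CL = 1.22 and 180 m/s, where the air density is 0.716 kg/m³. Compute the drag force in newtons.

D = 3.64×10^5 N

CD = 0.0247 + 0.0465 × 1.22² = 0.09391
D = ½ρv²S·CD = ½ × 0.716 × 180² × 334 × 0.09391 = 3.64×10^5 N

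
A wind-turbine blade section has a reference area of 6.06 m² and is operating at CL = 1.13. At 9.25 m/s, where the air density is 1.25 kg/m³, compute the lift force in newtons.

L = 366 N

L = ½ρv²S·CL = ½ × 1.25 × 9.25² × 6.06 × 1.13 = 366 N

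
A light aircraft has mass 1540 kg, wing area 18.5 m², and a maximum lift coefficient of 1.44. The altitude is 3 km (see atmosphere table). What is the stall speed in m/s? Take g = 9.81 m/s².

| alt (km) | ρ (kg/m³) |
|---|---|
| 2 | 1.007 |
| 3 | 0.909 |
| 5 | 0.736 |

V_stall = 35.3 m/s

At 3 km, from the table: ρ = 0.909 kg/m³.
Weight W = mg = 1540 × 9.81 = 15110 N.
From L = ½ρV²S·CL,max = W: V_stall = √(2W/(ρSCL,max)) = √(2·15110/(0.909·18.5·1.44))
V_stall = √1248 = 35.3 m/s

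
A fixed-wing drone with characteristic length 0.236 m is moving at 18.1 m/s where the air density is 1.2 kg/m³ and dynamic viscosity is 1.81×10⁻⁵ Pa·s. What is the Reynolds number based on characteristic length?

Re = 2.83×10^5

Re = ρ·v·c/μ = 1.2 × 18.1 × 0.236 / (1.81×10⁻⁵) = 2.83×10^5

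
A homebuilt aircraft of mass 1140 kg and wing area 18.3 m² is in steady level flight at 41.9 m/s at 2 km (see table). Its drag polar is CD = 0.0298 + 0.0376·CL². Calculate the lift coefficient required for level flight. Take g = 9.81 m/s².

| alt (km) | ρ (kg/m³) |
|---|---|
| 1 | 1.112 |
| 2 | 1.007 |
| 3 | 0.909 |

At 2 km, from the table: ρ = 1.007 kg/m³.
In steady level flight, lift balances weight: W = mg = 1140 × 9.81 = 11183 N.
q = ½ρv² = ½ × 1.007 × 41.9² = 883.9 Pa.
CL = 2W/(ρv²S) = 2×11183/(1.007×41.9²×18.3) = 0.6913.

CL = 0.691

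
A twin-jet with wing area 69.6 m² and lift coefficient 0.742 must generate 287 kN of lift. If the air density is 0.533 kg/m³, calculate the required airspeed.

v = 144 m/s

L = ½ρv²S·CL ⇒ v = √(2L/(ρ·S·CL))
v = √(2 × 2.87×10^5 / (0.533 × 69.6 × 0.742)) = √20850 = 144 m/s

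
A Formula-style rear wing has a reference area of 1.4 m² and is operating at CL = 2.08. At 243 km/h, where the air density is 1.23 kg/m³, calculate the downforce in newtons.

L = 8160 N

Convert speed: v = 243 km/h ÷ 3.6 = 67.5 m/s.
Dynamic pressure q = ½ρv² = ½ × 1.23 × 67.5² = 2802 Pa.
L = q·S·CL = 2802 × 1.4 × 2.08 = 8160 N ≈ 8.16 kN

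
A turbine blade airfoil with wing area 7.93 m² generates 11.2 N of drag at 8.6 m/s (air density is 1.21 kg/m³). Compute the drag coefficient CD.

From D = ½ρv²S·CD, rearranging gives CD = 2D/(ρv²S).
CD = 2 × 11.2 / (1.21 × 8.6² × 7.93) = 0.0316

CD = 0.0316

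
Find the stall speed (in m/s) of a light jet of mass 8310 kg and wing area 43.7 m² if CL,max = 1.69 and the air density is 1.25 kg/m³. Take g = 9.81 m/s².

Weight W = mg = 8310 × 9.81 = 81520 N.
V_stall = √(2W/(ρ·S·CL,max)) = √(2 × 81520 / (1.25 × 43.7 × 1.69))
V_stall = √1766 = 42 m/s

V_stall = 42 m/s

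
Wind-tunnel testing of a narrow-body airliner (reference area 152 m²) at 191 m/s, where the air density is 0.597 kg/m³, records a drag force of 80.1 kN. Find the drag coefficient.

From D = ½ρv²S·CD, rearranging gives CD = 2D/(ρv²S).
CD = 2 × 80100 / (0.597 × 191² × 152) = 0.0484

CD = 0.0484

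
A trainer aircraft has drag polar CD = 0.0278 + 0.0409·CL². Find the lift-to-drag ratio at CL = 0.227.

CD = 0.0278 + 0.0409 × 0.227² = 0.02991
L/D = CL/CD = 0.227 / 0.02991 = 7.59

L/D = 7.59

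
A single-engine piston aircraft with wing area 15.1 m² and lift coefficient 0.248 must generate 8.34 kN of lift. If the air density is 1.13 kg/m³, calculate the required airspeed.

v = 62.8 m/s

L = ½ρv²S·CL ⇒ v = √(2L/(ρ·S·CL))
v = √(2 × 8340 / (1.13 × 15.1 × 0.248)) = √3942 = 62.8 m/s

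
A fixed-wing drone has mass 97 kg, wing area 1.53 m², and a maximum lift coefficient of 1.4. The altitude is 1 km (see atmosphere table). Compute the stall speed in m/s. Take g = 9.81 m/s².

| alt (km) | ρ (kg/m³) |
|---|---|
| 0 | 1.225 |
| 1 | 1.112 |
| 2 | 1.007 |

At 1 km, from the table: ρ = 1.112 kg/m³.
Stall occurs when L = W at CL,max. W = mg = 97 × 9.81 = 951.6 N.
V_stall = √(2W/(ρ·S·CL,max)) = √(2 × 951.6 / (1.112 × 1.53 × 1.4))
V_stall = √799 = 28.3 m/s

V_stall = 28.3 m/s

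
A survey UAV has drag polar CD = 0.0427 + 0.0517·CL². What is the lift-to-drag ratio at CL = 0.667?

L/D = 10.2

CD = 0.0427 + 0.0517 × 0.667² = 0.0657
L/D = CL/CD = 0.667 / 0.0657 = 10.2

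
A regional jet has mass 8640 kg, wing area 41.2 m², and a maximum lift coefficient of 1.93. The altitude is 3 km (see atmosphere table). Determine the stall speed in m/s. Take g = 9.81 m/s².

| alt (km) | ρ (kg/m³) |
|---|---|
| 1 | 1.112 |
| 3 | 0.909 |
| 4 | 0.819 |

V_stall = 48.4 m/s

At 3 km, from the table: ρ = 0.909 kg/m³.
Stall occurs when L = W at CL,max. W = mg = 8640 × 9.81 = 84760 N.
From L = ½ρV²S·CL,max = W: V_stall = √(2W/(ρSCL,max)) = √(2·84760/(0.909·41.2·1.93))
V_stall = √2345 = 48.4 m/s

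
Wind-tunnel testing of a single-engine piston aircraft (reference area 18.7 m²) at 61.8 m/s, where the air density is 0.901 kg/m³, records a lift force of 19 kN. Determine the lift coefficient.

CL = 0.591

From L = ½ρv²S·CL, rearranging gives CL = 2L/(ρv²S).
CL = 2 × 19000 / (0.901 × 61.8² × 18.7) = 0.591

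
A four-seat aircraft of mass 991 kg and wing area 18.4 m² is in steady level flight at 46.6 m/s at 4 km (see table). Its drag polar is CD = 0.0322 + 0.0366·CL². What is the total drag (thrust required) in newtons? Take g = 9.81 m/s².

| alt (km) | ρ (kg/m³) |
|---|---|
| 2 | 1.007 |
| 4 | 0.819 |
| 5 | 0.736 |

D = 738 N

At 4 km, from the table: ρ = 0.819 kg/m³.
In steady level flight, lift balances weight: W = mg = 991 × 9.81 = 9721.7 N.
q = ½ρv² = ½ × 0.819 × 46.6² = 889.3 Pa.
CL = W/(q·S) = 9721.7 / (889.3 × 18.4) = 0.5942.
CD = 0.0322 + 0.0366 × 0.5942² = 0.04512.
D = q·S·CD = 889.3 × 18.4 × 0.04512 = 738.3 N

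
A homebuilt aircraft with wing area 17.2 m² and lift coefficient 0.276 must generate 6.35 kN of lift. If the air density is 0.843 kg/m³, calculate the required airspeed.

v = 56.3 m/s

L = ½ρv²S·CL ⇒ v = √(2L/(ρ·S·CL))
v = √(2 × 6350 / (0.843 × 17.2 × 0.276)) = √3174 = 56.3 m/s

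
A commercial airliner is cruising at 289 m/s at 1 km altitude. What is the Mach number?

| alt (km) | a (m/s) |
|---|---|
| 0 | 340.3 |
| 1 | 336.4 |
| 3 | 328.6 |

At 1 km, from the table: a = 336.4 m/s.
M = v/a = 289 / 336.4 = 0.859

M = 0.859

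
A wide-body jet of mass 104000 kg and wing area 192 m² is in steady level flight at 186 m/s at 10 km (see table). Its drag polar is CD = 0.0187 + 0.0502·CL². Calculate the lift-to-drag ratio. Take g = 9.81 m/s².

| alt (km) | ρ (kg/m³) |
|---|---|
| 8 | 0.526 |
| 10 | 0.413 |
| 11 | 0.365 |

At 10 km, from the table: ρ = 0.413 kg/m³.
Level flight ⇒ L = W = m·g = 104000 × 9.81 = 1.0202×10^6 N.
q = ½ρv² = ½ × 0.413 × 186² = 7144 Pa.
CL = 2W/(ρv²S) = 2×1.0202×10^6/(0.413×186²×192) = 0.7438.
CD = 0.0187 + 0.0502 × 0.7438² = 0.04647.
L/D = CL/CD = 0.7438 / 0.04647 = 16

L/D = 16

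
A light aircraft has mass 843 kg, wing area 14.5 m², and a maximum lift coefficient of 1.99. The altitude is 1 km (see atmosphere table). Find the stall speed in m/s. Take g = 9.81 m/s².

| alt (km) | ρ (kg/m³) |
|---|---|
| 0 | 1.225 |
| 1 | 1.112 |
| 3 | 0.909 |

At 1 km, from the table: ρ = 1.112 kg/m³.
At stall, lift equals weight: L = W = m·g = 843 × 9.81 = 8270 N.
From L = ½ρV²S·CL,max = W: V_stall = √(2W/(ρSCL,max)) = √(2·8270/(1.112·14.5·1.99))
V_stall = √515.5 = 22.7 m/s

V_stall = 22.7 m/s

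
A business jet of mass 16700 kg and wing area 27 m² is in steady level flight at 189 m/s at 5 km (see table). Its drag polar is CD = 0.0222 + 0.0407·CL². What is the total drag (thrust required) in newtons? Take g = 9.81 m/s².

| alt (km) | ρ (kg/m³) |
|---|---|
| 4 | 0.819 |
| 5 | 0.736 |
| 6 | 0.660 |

At 5 km, from the table: ρ = 0.736 kg/m³.
Weight W = mg = 16700 × 9.81 = 1.6383×10^5 N; in level flight L = W.
Dynamic pressure q = 0.5 × 0.736 × 189² = 13150 Pa.
CL = 2W/(ρv²S) = 2×1.6383×10^5/(0.736×189²×27) = 0.4616.
CD = 0.0222 + 0.0407 × 0.4616² = 0.03087.
D = q·S·CD = 13150 × 27 × 0.03087 = 10960 N

D = 11000 N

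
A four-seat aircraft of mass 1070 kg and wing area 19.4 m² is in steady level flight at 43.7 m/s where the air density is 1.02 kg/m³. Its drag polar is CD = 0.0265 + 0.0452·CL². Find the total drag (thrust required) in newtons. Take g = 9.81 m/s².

Level flight ⇒ L = W = m·g = 1070 × 9.81 = 10497 N.
Dynamic pressure q = 0.5 × 1.02 × 43.7² = 973.9 Pa.
CL = 2W/(ρv²S) = 2×10497/(1.02×43.7²×19.4) = 0.5555.
CD = 0.0265 + 0.0452 × 0.5555² = 0.04045.
D = q·S·CD = 973.9 × 19.4 × 0.04045 = 764.3 N

D = 764 N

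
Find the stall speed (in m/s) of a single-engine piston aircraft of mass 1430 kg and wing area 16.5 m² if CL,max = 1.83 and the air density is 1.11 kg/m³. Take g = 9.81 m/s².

V_stall = 28.9 m/s

At stall, lift equals weight: L = W = m·g = 1430 × 9.81 = 14030 N.
From L = ½ρV²S·CL,max = W: V_stall = √(2W/(ρSCL,max)) = √(2·14030/(1.11·16.5·1.83))
V_stall = √837.1 = 28.9 m/s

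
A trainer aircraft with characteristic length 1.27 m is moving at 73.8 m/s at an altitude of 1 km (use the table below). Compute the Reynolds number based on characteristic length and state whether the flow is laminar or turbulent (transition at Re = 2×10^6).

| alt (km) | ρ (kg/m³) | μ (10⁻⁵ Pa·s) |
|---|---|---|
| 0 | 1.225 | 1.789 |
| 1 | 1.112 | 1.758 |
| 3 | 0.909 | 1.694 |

At 1 km, from the table: ρ = 1.112 kg/m³, μ = 1.758×10⁻⁵ Pa·s.
Re = ρ·v·c/μ = 1.112 × 73.8 × 1.27 / (1.758×10⁻⁵) = 5.93×10^6
Since 5.93×10^6 > 2×10^6, the flow is turbulent.

Re = 5.93×10^6 (turbulent)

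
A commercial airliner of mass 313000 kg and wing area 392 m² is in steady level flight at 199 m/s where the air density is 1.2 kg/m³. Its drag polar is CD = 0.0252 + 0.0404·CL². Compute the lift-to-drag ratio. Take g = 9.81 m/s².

L/D = 11.1

In steady level flight, lift balances weight: W = mg = 313000 × 9.81 = 3.0705×10^6 N.
Dynamic pressure q = 0.5 × 1.2 × 199² = 23760 Pa.
Required CL = L/(qS) = 3.0705×10^6/(23760·392) = 0.3297.
CD = 0.0252 + 0.0404 × 0.3297² = 0.02959.
L/D = CL/CD = 0.3297 / 0.02959 = 11.1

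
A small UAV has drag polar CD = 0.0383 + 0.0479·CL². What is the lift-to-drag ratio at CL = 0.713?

L/D = 11.4

CD = 0.0383 + 0.0479 × 0.713² = 0.06265
L/D = CL/CD = 0.713 / 0.06265 = 11.4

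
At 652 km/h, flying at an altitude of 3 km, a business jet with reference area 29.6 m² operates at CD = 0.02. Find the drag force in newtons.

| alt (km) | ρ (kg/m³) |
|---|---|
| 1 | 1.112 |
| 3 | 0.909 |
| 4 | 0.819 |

At 3 km, from the table: ρ = 0.909 kg/m³.
Convert speed: v = 652 km/h ÷ 3.6 = 181.1 m/s.
Dynamic pressure q = ½ρv² = ½ × 0.909 × 181.1² = 14910 Pa.
D = q·S·CD = 14910 × 29.6 × 0.02 = 8830 N ≈ 8.83 kN

D = 8830 N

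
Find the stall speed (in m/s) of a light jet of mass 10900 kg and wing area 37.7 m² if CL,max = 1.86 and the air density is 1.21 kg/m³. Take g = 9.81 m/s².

V_stall = 50.2 m/s

At stall, lift equals weight: L = W = m·g = 10900 × 9.81 = 1.069×10^5 N.
From L = ½ρV²S·CL,max = W: V_stall = √(2W/(ρSCL,max)) = √(2·1.069×10^5/(1.21·37.7·1.86))
V_stall = √2520 = 50.2 m/s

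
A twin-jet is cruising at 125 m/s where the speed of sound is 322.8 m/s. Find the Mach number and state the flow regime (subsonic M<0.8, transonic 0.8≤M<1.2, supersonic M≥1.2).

M = 0.387 (subsonic)

M = v/a = 125 / 322.8 = 0.387
M = 0.387 → subsonic.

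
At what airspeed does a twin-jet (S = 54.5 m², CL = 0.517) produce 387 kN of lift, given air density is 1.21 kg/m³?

L = ½ρv²S·CL ⇒ v = √(2L/(ρ·S·CL))
v = √(2 × 3.87×10^5 / (1.21 × 54.5 × 0.517)) = √22700 = 151 m/s

v = 151 m/s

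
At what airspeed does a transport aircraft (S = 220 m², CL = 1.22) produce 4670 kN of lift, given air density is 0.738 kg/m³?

L = ½ρv²S·CL ⇒ v = √(2L/(ρ·S·CL))
v = √(2 × 4.67×10^6 / (0.738 × 220 × 1.22)) = √47150 = 217 m/s

v = 217 m/s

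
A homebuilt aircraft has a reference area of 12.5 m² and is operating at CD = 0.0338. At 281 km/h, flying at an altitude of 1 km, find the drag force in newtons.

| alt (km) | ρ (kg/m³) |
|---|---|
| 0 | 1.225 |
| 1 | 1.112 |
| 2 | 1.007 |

At 1 km, from the table: ρ = 1.112 kg/m³.
Convert speed: v = 281 km/h ÷ 3.6 = 78.06 m/s.
Dynamic pressure q = ½ρv² = ½ × 1.112 × 78.06² = 3388 Pa.
D = q·S·CD = 3388 × 12.5 × 0.0338 = 1430 N

D = 1430 N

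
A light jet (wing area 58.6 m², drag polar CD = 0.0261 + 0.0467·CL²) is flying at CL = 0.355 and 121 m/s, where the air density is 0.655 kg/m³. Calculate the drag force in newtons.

D = 8990 N

CD = 0.0261 + 0.0467 × 0.355² = 0.03199
D = ½ρv²S·CD = ½ × 0.655 × 121² × 58.6 × 0.03199 = 8990 N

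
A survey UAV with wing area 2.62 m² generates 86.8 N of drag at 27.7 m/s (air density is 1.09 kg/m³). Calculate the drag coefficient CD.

From D = ½ρv²S·CD, rearranging gives CD = 2D/(ρv²S).
CD = 2 × 86.8 / (1.09 × 27.7² × 2.62) = 0.0792

CD = 0.0792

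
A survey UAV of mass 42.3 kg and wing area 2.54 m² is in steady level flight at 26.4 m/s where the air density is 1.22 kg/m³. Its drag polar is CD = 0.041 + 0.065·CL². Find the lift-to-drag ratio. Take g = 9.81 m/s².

L/D = 7.59

Level flight ⇒ L = W = m·g = 42.3 × 9.81 = 414.96 N.
Dynamic pressure q = 0.5 × 1.22 × 26.4² = 425.1 Pa.
CL = W/(q·S) = 414.96 / (425.1 × 2.54) = 0.3843.
CD = 0.041 + 0.065 × 0.3843² = 0.0506.
L/D = CL/CD = 0.3843 / 0.0506 = 7.59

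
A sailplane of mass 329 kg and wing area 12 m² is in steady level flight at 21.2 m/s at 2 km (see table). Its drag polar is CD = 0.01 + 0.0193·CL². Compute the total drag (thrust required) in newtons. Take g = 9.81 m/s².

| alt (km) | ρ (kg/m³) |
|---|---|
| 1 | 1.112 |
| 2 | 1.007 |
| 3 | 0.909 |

D = 101 N

At 2 km, from the table: ρ = 1.007 kg/m³.
Level flight ⇒ L = W = m·g = 329 × 9.81 = 3227.5 N.
q = ½ρv² = ½ × 1.007 × 21.2² = 226.3 Pa.
CL = 2W/(ρv²S) = 2×3227.5/(1.007×21.2²×12) = 1.189.
CD = 0.01 + 0.0193 × 1.189² = 0.03726.
D = q·S·CD = 226.3 × 12 × 0.03726 = 101.2 N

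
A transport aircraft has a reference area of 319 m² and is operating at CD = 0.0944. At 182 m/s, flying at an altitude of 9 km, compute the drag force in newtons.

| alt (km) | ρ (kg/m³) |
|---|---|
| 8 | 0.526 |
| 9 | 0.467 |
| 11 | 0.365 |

At 9 km, from the table: ρ = 0.467 kg/m³.
Dynamic pressure q = ½ρv² = ½ × 0.467 × 182² = 7734 Pa.
D = q·S·CD = 7734 × 319 × 0.0944 = 2.33×10^5 N ≈ 233 kN

D = 2.33×10^5 N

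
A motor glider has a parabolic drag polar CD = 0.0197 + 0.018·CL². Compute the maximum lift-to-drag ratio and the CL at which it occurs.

For CD = CD0 + K·CL², (L/D)max occurs at CL* = √(CD0/K) and equals 1/(2√(K·CD0)).
(L/D)max = 1/(2√(0.018 × 0.0197)) = 1/(2 × 0.01883) = 26.6
CL* = √(0.0197/0.018) = 1.05

(L/D)max = 26.6, at CL = 1.05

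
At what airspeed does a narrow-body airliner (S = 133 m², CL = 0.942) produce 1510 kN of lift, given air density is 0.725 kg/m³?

L = ½ρv²S·CL ⇒ v = √(2L/(ρ·S·CL))
v = √(2 × 1.51×10^6 / (0.725 × 133 × 0.942)) = √33250 = 182 m/s

v = 182 m/s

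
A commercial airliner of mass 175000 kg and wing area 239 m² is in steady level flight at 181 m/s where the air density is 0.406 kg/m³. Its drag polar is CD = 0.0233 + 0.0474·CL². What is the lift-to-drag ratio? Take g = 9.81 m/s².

L/D = 13.7

Level flight ⇒ L = W = m·g = 175000 × 9.81 = 1.7168×10^6 N.
Dynamic pressure q = 0.5 × 0.406 × 181² = 6650 Pa.
CL = W/(q·S) = 1.7168×10^6 / (6650 × 239) = 1.08.
CD = 0.0233 + 0.0474 × 1.08² = 0.0786.
L/D = CL/CD = 1.08 / 0.0786 = 13.7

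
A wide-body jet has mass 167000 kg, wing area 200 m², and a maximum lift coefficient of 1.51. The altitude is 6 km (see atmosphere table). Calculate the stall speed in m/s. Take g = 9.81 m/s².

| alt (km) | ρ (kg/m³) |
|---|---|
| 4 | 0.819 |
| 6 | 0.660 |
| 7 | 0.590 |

V_stall = 128 m/s

At 6 km, from the table: ρ = 0.660 kg/m³.
At stall, lift equals weight: L = W = m·g = 167000 × 9.81 = 1.638×10^6 N.
From L = ½ρV²S·CL,max = W: V_stall = √(2W/(ρSCL,max)) = √(2·1.638×10^6/(0.66·200·1.51))
V_stall = √16440 = 128 m/s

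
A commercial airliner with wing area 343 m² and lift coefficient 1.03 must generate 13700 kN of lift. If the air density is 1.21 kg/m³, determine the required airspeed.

L = ½ρv²S·CL ⇒ v = √(2L/(ρ·S·CL))
v = √(2 × 1.37×10^7 / (1.21 × 343 × 1.03)) = √64100 = 253 m/s

v = 253 m/s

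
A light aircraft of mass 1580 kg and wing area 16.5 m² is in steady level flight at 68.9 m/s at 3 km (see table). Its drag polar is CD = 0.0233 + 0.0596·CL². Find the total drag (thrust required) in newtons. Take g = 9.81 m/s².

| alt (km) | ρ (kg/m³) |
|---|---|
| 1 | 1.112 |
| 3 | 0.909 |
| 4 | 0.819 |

At 3 km, from the table: ρ = 0.909 kg/m³.
Weight W = mg = 1580 × 9.81 = 15500 N; in level flight L = W.
q = ½ρv² = ½ × 0.909 × 68.9² = 2158 Pa.
Required CL = L/(qS) = 15500/(2158·16.5) = 0.4354.
CD = 0.0233 + 0.0596 × 0.4354² = 0.0346.
D = q·S·CD = 2158 × 16.5 × 0.0346 = 1232 N

D = 1230 N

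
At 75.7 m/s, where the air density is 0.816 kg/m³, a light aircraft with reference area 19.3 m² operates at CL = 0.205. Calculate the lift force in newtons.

L = ½ρv²S·CL = ½ × 0.816 × 75.7² × 19.3 × 0.205 = 9250 N ≈ 9.25 kN

L = 9250 N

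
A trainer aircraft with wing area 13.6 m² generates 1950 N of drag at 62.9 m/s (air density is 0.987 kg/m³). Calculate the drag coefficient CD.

From D = ½ρv²S·CD, rearranging gives CD = 2D/(ρv²S).
CD = 2 × 1950 / (0.987 × 62.9² × 13.6) = 0.0734

CD = 0.0734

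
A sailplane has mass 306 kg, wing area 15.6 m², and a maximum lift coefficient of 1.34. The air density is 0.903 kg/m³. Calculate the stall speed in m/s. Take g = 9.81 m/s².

V_stall = 17.8 m/s

At stall, lift equals weight: L = W = m·g = 306 × 9.81 = 3002 N.
V_stall = √(2W/(ρ·S·CL,max)) = √(2 × 3002 / (0.903 × 15.6 × 1.34))
V_stall = √318.1 = 17.8 m/s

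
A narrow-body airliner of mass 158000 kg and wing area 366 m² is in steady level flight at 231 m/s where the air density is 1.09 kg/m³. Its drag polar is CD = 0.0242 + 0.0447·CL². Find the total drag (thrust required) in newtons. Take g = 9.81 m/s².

D = 2.68×10^5 N

Level flight ⇒ L = W = m·g = 158000 × 9.81 = 1.55×10^6 N.
Dynamic pressure q = 0.5 × 1.09 × 231² = 29080 Pa.
CL = W/(q·S) = 1.55×10^6 / (29080 × 366) = 0.1456.
CD = 0.0242 + 0.0447 × 0.1456² = 0.02515.
D = q·S·CD = 29080 × 366 × 0.02515 = 2.677×10^5 N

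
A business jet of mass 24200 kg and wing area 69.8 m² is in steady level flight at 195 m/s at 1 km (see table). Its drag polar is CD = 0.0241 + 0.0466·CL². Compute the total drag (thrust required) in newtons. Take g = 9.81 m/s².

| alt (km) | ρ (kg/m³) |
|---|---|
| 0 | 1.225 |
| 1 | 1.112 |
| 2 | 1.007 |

At 1 km, from the table: ρ = 1.112 kg/m³.
In steady level flight, lift balances weight: W = mg = 24200 × 9.81 = 2.374×10^5 N.
q = ½ρv² = ½ × 1.112 × 195² = 21140 Pa.
Required CL = L/(qS) = 2.374×10^5/(21140·69.8) = 0.1609.
CD = 0.0241 + 0.0466 × 0.1609² = 0.02531.
D = q·S·CD = 21140 × 69.8 × 0.02531 = 37340 N

D = 37300 N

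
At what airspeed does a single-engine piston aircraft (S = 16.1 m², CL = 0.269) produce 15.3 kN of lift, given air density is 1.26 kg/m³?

L = ½ρv²S·CL ⇒ v = √(2L/(ρ·S·CL))
v = √(2 × 15300 / (1.26 × 16.1 × 0.269)) = √5608 = 74.9 m/s

v = 74.9 m/s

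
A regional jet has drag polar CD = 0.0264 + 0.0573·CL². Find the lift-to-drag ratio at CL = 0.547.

CD = 0.0264 + 0.0573 × 0.547² = 0.04354
L/D = CL/CD = 0.547 / 0.04354 = 12.6

L/D = 12.6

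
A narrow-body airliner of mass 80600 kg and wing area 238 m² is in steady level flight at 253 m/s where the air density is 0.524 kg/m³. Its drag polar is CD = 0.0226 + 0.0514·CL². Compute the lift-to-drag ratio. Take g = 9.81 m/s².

L/D = 8.05

Level flight ⇒ L = W = m·g = 80600 × 9.81 = 7.9069×10^5 N.
q = ½ρv² = ½ × 0.524 × 253² = 16770 Pa.
Required CL = L/(qS) = 7.9069×10^5/(16770·238) = 0.1981.
CD = 0.0226 + 0.0514 × 0.1981² = 0.02462.
L/D = CL/CD = 0.1981 / 0.02462 = 8.05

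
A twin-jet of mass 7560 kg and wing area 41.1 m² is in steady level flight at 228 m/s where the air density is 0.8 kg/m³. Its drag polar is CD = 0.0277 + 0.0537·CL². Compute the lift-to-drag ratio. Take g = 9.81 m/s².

L/D = 3.09

Weight W = mg = 7560 × 9.81 = 74164 N; in level flight L = W.
Dynamic pressure q = 0.5 × 0.8 × 228² = 20790 Pa.
CL = 2W/(ρv²S) = 2×74164/(0.8×228²×41.1) = 0.08678.
CD = 0.0277 + 0.0537 × 0.08678² = 0.0281.
L/D = CL/CD = 0.08678 / 0.0281 = 3.09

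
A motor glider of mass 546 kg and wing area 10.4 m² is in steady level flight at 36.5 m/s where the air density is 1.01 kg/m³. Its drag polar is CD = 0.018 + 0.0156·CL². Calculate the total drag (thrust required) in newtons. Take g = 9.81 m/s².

Level flight ⇒ L = W = m·g = 546 × 9.81 = 5356.3 N.
Dynamic pressure q = 0.5 × 1.01 × 36.5² = 672.8 Pa.
CL = 2W/(ρv²S) = 2×5356.3/(1.01×36.5²×10.4) = 0.7655.
CD = 0.018 + 0.0156 × 0.7655² = 0.02714.
D = q·S·CD = 672.8 × 10.4 × 0.02714 = 189.9 N

D = 190 N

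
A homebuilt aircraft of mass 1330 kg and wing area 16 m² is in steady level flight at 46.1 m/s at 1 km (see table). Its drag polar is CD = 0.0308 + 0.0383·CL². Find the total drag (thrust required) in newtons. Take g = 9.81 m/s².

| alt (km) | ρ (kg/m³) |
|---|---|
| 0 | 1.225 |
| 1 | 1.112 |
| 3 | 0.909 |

D = 927 N

At 1 km, from the table: ρ = 1.112 kg/m³.
Level flight ⇒ L = W = m·g = 1330 × 9.81 = 13047 N.
Dynamic pressure q = 0.5 × 1.112 × 46.1² = 1182 Pa.
Required CL = L/(qS) = 13047/(1182·16) = 0.6901.
CD = 0.0308 + 0.0383 × 0.6901² = 0.04904.
D = q·S·CD = 1182 × 16 × 0.04904 = 927.2 N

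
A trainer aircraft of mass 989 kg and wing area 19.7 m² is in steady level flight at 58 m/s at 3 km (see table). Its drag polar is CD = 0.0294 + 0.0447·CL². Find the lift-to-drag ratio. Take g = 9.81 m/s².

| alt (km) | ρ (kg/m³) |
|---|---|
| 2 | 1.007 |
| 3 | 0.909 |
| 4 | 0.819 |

L/D = 9.46

At 3 km, from the table: ρ = 0.909 kg/m³.
In steady level flight, lift balances weight: W = mg = 989 × 9.81 = 9702.1 N.
q = ½ρv² = ½ × 0.909 × 58² = 1529 Pa.
CL = W/(q·S) = 9702.1 / (1529 × 19.7) = 0.3221.
CD = 0.0294 + 0.0447 × 0.3221² = 0.03404.
L/D = CL/CD = 0.3221 / 0.03404 = 9.46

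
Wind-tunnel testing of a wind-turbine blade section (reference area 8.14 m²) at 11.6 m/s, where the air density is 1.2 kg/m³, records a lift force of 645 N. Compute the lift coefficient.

From L = ½ρv²S·CL, rearranging gives CL = 2L/(ρv²S).
CL = 2 × 645 / (1.2 × 11.6² × 8.14) = 0.981

CL = 0.981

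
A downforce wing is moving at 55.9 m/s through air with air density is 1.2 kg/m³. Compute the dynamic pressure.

q = ½ρv² = ½ × 1.2 × 55.9² = 1870 Pa

q = 1870 Pa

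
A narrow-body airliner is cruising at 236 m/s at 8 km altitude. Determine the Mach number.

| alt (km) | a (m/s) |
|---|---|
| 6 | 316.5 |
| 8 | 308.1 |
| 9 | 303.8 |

At 8 km, from the table: a = 308.1 m/s.
M = v/a = 236 / 308.1 = 0.766

M = 0.766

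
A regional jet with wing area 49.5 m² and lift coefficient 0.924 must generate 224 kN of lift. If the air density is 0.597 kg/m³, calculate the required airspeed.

v = 128 m/s

L = ½ρv²S·CL ⇒ v = √(2L/(ρ·S·CL))
v = √(2 × 2.24×10^5 / (0.597 × 49.5 × 0.924)) = √16410 = 128 m/s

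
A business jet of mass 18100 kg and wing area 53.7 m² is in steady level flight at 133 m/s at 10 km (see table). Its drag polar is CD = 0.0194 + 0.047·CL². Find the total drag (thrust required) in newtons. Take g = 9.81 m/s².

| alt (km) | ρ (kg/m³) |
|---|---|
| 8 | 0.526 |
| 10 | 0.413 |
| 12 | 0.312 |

At 10 km, from the table: ρ = 0.413 kg/m³.
In steady level flight, lift balances weight: W = mg = 18100 × 9.81 = 1.7756×10^5 N.
q = ½ρv² = ½ × 0.413 × 133² = 3653 Pa.
CL = W/(q·S) = 1.7756×10^5 / (3653 × 53.7) = 0.9052.
CD = 0.0194 + 0.047 × 0.9052² = 0.05791.
D = q·S·CD = 3653 × 53.7 × 0.05791 = 11360 N

D = 11400 N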